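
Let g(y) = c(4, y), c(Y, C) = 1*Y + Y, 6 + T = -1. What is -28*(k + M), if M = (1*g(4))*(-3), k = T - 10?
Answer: 1148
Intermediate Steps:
T = -7 (T = -6 - 1 = -7)
k = -17 (k = -7 - 10 = -17)
c(Y, C) = 2*Y (c(Y, C) = Y + Y = 2*Y)
g(y) = 8 (g(y) = 2*4 = 8)
M = -24 (M = (1*8)*(-3) = 8*(-3) = -24)
-28*(k + M) = -28*(-17 - 24) = -28*(-41) = 1148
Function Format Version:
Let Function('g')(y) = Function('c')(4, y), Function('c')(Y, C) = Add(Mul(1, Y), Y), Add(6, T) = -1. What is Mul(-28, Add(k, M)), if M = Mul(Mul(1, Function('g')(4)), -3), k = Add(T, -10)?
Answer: 1148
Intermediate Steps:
T = -7 (T = Add(-6, -1) = -7)
k = -17 (k = Add(-7, -10) = -17)
Function('c')(Y, C) = Mul(2, Y) (Function('c')(Y, C) = Add(Y, Y) = Mul(2, Y))
Function('g')(y) = 8 (Function('g')(y) = Mul(2, 4) = 8)
M = -24 (M = Mul(Mul(1, 8), -3) = Mul(8, -3) = -24)
Mul(-28, Add(k, M)) = Mul(-28, Add(-17, -24)) = Mul(-28, -41) = 1148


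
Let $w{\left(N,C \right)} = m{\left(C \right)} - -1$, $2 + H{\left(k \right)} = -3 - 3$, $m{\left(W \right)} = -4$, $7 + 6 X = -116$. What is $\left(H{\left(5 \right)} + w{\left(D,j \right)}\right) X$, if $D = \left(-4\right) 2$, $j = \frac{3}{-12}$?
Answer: $\frac{451}{2} \approx 225.5$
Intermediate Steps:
$X = - \frac{41}{2}$ ($X = - \frac{7}{6} + \frac{1}{6} \left(-116\right) = - \frac{7}{6} - \frac{58}{3} = - \frac{41}{2} \approx -20.5$)
$j = - \frac{1}{4}$ ($j = 3 \left(- \frac{1}{12}\right) = - \frac{1}{4} \approx -0.25$)
$H{\left(k \right)} = -8$ ($H{\left(k \right)} = -2 - 6 = -8$)
$D = -8$
$w{\left(N,C \right)} = -3$ ($w{\left(N,C \right)} = -4 - -1 = -4 + 1 = -3$)
$\left(H{\left(5 \right)} + w{\left(D,j \right)}\right) X = \left(-8 - 3\right) \left(- \frac{41}{2}\right) = \left(-11\right) \left(- \frac{41}{2}\right) = \frac{451}{2}$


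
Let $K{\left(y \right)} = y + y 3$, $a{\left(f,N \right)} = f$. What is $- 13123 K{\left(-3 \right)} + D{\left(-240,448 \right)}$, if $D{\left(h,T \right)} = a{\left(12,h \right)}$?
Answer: $157488$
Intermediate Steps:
$D{\left(h,T \right)} = 12$
$K{\left(y \right)} = 4 y$ ($K{\left(y \right)} = y + 3 y = 4 y$)
$- 13123 K{\left(-3 \right)} + D{\left(-240,448 \right)} = - 13123 \cdot 4 \left(-3\right) + 12 = \left(-13123\right) \left(-12\right) + 12 = 157476 + 12 = 157488$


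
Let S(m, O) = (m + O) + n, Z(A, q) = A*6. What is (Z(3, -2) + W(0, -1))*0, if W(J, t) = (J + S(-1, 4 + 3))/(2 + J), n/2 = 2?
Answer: 0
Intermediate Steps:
n = 4 (n = 2*2 = 4)
Z(A, q) = 6*A
S(m, O) = 4 + O + m (S(m, O) = (m + O) + 4 = (O + m) + 4 = 4 + O + m)
W(J, t) = (10 + J)/(2 + J) (W(J, t) = (J + (4 + (4 + 3) - 1))/(2 + J) = (J + (4 + 7 - 1))/(2 + J) = (J + 10)/(2 + J) = (10 + J)/(2 + J))
(Z(3, -2) + W(0, -1))*0 = (6*3 + (10 + 0)/(2 + 0))*0 = (18 + 10/2)*0 = (18 + (1/2)*10)*0 = (18 + 5)*0 = 23*0 = 0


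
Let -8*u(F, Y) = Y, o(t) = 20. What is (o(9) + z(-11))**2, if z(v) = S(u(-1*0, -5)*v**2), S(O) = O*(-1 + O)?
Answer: 131380876225/4096 ≈ 3.2075e+7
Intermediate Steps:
u(F, Y) = -Y/8
z(v) = 5*v**2*(-1 + 5*v**2/8)/8 (z(v) = ((-1/8*(-5))*v**2)*(-1 + (-1/8*(-5))*v**2) = (5*v**2/8)*(-1 + 5*v**2/8) = 5*v**2*(-1 + 5*v**2/8)/8)
(o(9) + z(-11))**2 = (20 + (5/64)*(-11)**2*(-8 + 5*(-11)**2))**2 = (20 + (5/64)*121*(-8 + 5*121))**2 = (20 + (5/64)*121*(-8 + 605))**2 = (20 + (5/64)*121*597)**2 = (20 + 361185/64)**2 = (362465/64)**2 = 131380876225/4096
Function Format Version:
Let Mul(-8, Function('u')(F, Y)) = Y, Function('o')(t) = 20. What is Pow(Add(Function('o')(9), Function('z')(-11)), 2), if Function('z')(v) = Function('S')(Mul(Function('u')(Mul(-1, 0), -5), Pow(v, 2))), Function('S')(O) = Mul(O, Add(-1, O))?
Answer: Rational(131380876225, 4096) ≈ 3.2075e+7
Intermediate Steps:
Function('u')(F, Y) = Mul(Rational(-1, 8), Y)
Function('z')(v) = Mul(Rational(5, 8), Pow(v, 2), Add(-1, Mul(Rational(5, 8), Pow(v, 2)))) (Function('z')(v) = Mul(Mul(Mul(Rational(-1, 8), -5), Pow(v, 2)), Add(-1, Mul(Mul(Rational(-1, 8), -5), Pow(v, 2)))) = Mul(Mul(Rational(5, 8), Pow(v, 2)), Add(-1, Mul(Rational(5, 8), Pow(v, 2)))) = Mul(Rational(5, 8), Pow(v, 2), Add(-1, Mul(Rational(5, 8), Pow(v, 2)))))
Pow(Add(Function('o')(9), Function('z')(-11)), 2) = Pow(Add(20, Mul(Rational(5, 64), Pow(-11, 2), Add(-8, Mul(5, Pow(-11, 2))))), 2) = Pow(Add(20, Mul(Rational(5, 64), 121, Add(-8, Mul(5, 121)))), 2) = Pow(Add(20, Mul(Rational(5, 64), 121, Add(-8, 605))), 2) = Pow(Add(20, Mul(Rational(5, 64), 121, 597)), 2) = Pow(Add(20, Rational(361185, 64)), 2) = Pow(Rational(362465, 64), 2) = Rational(131380876225, 4096)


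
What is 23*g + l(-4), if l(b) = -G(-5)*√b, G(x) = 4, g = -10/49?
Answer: -230/49 - 8*I ≈ -4.6939 - 8.0*I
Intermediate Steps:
g = -10/49 (g = -10*1/49 = -10/49 ≈ -0.20408)
l(b) = -4*√b
23*g + l(-4) = 23*(-10/49) - 8*I = -230/49 - 8*I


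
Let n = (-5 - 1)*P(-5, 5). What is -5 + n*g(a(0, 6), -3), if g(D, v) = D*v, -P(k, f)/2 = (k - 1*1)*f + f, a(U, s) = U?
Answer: -5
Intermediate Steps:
P(k, f) = -2*f - 2*f*(-1 + k) (P(k, f) = -2*((k - 1*1)*f + f) = -2*((k - 1)*f + f) = -2*((-1 + k)*f + f) = -2*(f*(-1 + k) + f) = -2*(f + f*(-1 + k)) = -2*f - 2*f*(-1 + k))
n = -300 (n = (-5 - 1)*(-2*5*(-5)) = -6*50 = -300)
-5 + n*g(a(0, 6), -3) = -5 - 0*(-3) = -5 - 300*0 = -5 + 0 = -5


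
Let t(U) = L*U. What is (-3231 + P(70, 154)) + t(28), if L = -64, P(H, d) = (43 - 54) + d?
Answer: -4880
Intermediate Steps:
P(H, d) = -11 + d
t(U) = -64*U
(-3231 + P(70, 154)) + t(28) = (-3231 + (-11 + 154)) - 64*28 = (-3231 + 143) - 1792 = -3088 - 1792 = -4880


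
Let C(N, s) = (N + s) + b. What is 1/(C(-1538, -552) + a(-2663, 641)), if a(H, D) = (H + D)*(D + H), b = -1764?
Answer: 1/4084630 ≈ 2.4482e-7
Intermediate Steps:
a(H, D) = (D + H)² (a(H, D) = (D + H)*(D + H) = (D + H)²)
C(N, s) = -1764 + N + s (C(N, s) = (N + s) - 1764 = -1764 + N + s)
1/(C(-1538, -552) + a(-2663, 641)) = 1/((-1764 - 1538 - 552) + (641 - 2663)²) = 1/(-3854 + (-2022)²) = 1/(-3854 + 4088484) = 1/4084630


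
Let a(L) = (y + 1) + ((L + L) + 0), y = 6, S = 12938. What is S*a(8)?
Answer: 297574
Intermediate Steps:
a(L) = 7 + 2*L (a(L) = (6 + 1) + ((L + L) + 0) = 7 + (2*L + 0) = 7 + 2*L)
S*a(8) = 12938*(7 + 2*8) = 12938*(7 + 16) = 12938*23 = 297574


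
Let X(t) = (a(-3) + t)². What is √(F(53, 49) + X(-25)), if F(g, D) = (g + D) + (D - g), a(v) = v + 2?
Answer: 3*√86 ≈ 27.821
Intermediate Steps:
a(v) = 2 + v
F(g, D) = 2*D (F(g, D) = (D + g) + (D - g) = 2*D)
X(t) = (-1 + t)² (X(t) = ((2 - 3) + t)² = (-1 + t)²)
√(F(53, 49) + X(-25)) = √(2*49 + (-1 - 25)²) = √(98 + (-26)²) = √(98 + 676) = √774 = 3*√86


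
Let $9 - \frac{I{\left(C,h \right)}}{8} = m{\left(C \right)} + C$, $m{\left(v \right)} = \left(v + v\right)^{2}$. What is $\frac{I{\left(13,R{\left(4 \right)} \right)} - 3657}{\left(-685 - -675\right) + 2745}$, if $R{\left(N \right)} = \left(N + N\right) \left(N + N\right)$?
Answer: $- \frac{9097}{2735} \approx -3.3261$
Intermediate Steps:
$m{\left(v \right)} = 4 v^{2}$ ($m{\left(v \right)} = \left(2 v\right)^{2} = 4 v^{2}$)
$R{\left(N \right)} = 4 N^{2}$ ($R{\left(N \right)} = 2 N 2 N = 4 N^{2}$)
$I{\left(C,h \right)} = 72 - 32 C^{2} - 8 C$ ($I{\left(C,h \right)} = 72 - 8 \left(4 C^{2} + C\right) = 72 - 8 \left(C + 4 C^{2}\right) = 72 - \left(8 C + 32 C^{2}\right) = 72 - 32 C^{2} - 8 C$)
$\frac{I{\left(13,R{\left(4 \right)} \right)} - 3657}{\left(-685 - -675\right) + 2745} = \frac{\left(72 - 32 \cdot 13^{2} - 104\right) - 3657}{\left(-685 - -675\right) + 2745} = \frac{\left(72 - 5408 - 104\right) - 3657}{\left(-685 + 675\right) + 2745} = \frac{\left(72 - 5408 - 104\right) - 3657}{-10 + 2745} = \frac{-5440 - 3657}{2735} = \left(-9097\right) \frac{1}{2735} = - \frac{9097}{2735}$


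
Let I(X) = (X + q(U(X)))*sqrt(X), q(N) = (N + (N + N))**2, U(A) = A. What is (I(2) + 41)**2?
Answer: 4569 + 3116*sqrt(2) ≈ 8975.7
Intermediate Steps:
q(N) = 9*N**2 (q(N) = (N + 2*N)**2 = (3*N)**2 = 9*N**2)
I(X) = sqrt(X)*(X + 9*X**2) (I(X) = (X + 9*X**2)*sqrt(X) = sqrt(X)*(X + 9*X**2))
(I(2) + 41)**2 = (2**(3/2)*(1 + 9*2) + 41)**2 = ((2*sqrt(2))*(1 + 18) + 41)**2 = ((2*sqrt(2))*19 + 41)**2 = (38*sqrt(2) + 41)**2 = (41 + 38*sqrt(2))**2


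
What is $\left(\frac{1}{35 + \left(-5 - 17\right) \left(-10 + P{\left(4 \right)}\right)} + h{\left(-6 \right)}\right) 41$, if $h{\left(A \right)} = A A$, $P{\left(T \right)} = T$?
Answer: $\frac{246533}{167} \approx 1476.2$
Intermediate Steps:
$h{\left(A \right)} = A^{2}$
$\left(\frac{1}{35 + \left(-5 - 17\right) \left(-10 + P{\left(4 \right)}\right)} + h{\left(-6 \right)}\right) 41 = \left(\frac{1}{35 + \left(-5 - 17\right) \left(-10 + 4\right)} + \left(-6\right)^{2}\right) 41 = \left(\frac{1}{35 - -132} + 36\right) 41 = \left(\frac{1}{35 + 132} + 36\right) 41 = \left(\frac{1}{167} + 36\right) 41 = \frac{6013}{167} \cdot 41 = \frac{246533}{167}$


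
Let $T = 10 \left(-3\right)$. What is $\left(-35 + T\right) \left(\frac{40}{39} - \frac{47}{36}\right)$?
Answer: $\frac{655}{36} \approx 18.194$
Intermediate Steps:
$T = -30$
$\left(-35 + T\right) \left(\frac{40}{39} - \frac{47}{36}\right) = \left(-35 - 30\right) \left(\frac{40}{39} - \frac{47}{36}\right) = - 65 \left(40 \cdot \frac{1}{39} - \frac{47}{36}\right) = - 65 \left(\frac{40}{39} - \frac{47}{36}\right) = \left(-65\right) \left(- \frac{131}{468}\right) = \frac{655}{36}$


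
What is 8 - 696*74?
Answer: -51496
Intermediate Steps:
8 - 696*74 = 8 - 174*296 = 8 - 51504 = -51496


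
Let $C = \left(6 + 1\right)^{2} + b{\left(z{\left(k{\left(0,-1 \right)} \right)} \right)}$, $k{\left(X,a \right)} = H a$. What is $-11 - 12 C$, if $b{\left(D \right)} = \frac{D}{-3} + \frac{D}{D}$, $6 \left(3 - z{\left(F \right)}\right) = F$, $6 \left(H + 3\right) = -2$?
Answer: $- \frac{5411}{9} \approx -601.22$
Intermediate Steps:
$H = - \frac{10}{3}$ ($H = -3 + \frac{1}{6} \left(-2\right) = -3 - \frac{1}{3} = - \frac{10}{3} \approx -3.3333$)
$k{\left(X,a \right)} = - \frac{10 a}{3}$
$z{\left(F \right)} = 3 - \frac{F}{6}$
$b{\left(D \right)} = 1 - \frac{D}{3}$ ($b{\left(D \right)} = D \left(- \frac{1}{3}\right) + 1 = - \frac{D}{3} + 1 = 1 - \frac{D}{3}$)
$C = \frac{1328}{27}$ ($C = \left(6 + 1\right)^{2} + \left(1 - \frac{3 - \frac{\left(- \frac{10}{3}\right) \left(-1\right)}{6}}{3}\right) = 7^{2} + \left(1 - \frac{3 - \frac{5}{9}}{3}\right) = 49 + \left(1 - \frac{3 - \frac{5}{9}}{3}\right) = 49 + \left(1 - \frac{22}{27}\right) = 49 + \frac{5}{27} = \frac{1328}{27} \approx 49.185$)
$-11 - 12 C = -11 - \frac{5312}{9} = - \frac{5411}{9}$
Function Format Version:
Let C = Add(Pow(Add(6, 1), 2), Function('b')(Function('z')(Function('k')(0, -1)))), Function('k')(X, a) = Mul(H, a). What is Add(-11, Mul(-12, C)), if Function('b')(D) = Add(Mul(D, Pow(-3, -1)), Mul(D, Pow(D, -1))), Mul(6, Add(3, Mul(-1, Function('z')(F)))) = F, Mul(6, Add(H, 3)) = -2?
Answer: Rational(-5411, 9) ≈ -601.22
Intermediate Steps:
H = Rational(-10, 3) (H = Add(-3, Mul(Rational(1, 6), -2)) = Add(-3, Rational(-1, 3)) = Rational(-10, 3) ≈ -3.3333)
Function('k')(X, a) = Mul(Rational(-10, 3), a)
Function('z')(F) = Add(3, Mul(Rational(-1, 6), F))
Function('b')(D) = Add(1, Mul(Rational(-1, 3), D)) (Function('b')(D) = Add(Mul(D, Rational(-1, 3)), 1) = Add(Mul(Rational(-1, 3), D), 1) = Add(1, Mul(Rational(-1, 3), D)))
C = Rational(1328, 27) (C = Add(Pow(Add(6, 1), 2), Add(1, Mul(Rational(-1, 3), Add(3, Mul(Rational(-1, 6), Mul(Rational(-10, 3), -1)))))) = Add(Pow(7, 2), Add(1, Mul(Rational(-1, 3), Add(3, Mul(Rational(-1, 6), Rational(10, 3)))))) = Add(49, Add(1, Mul(Rational(-1, 3), Add(3, Rational(-5, 9))))) = Add(49, Add(1, Mul(Rational(-1, 3), Rational(22, 9)))) = Add(49, Add(1, Rational(-22, 27))) = Add(49, Rational(5, 27)) = Rational(1328, 27) ≈ 49.185)
Add(-11, Mul(-12, C)) = Add(-11, Mul(-12, Rational(1328, 27))) = Add(-11, Rational(-5312, 9)) = Rational(-5411, 9)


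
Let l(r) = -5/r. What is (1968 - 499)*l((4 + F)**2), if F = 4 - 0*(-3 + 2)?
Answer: -7345/64 ≈ -114.77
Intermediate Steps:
F = 4 (F = 4 - 0*(-1) = 4 - 2*0 = 4 + 0 = 4)
(1968 - 499)*l((4 + F)**2) = (1968 - 499)*(-5/(4 + 4)**2) = 1469*(-5/(8**2)) = 1469*(-5/64) = -7345/64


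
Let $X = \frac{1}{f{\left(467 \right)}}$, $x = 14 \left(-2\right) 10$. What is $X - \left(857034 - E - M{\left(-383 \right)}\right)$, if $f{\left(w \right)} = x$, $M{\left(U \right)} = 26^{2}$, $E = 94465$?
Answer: $- \frac{213330041}{280} \approx -7.6189 \cdot 10^{5}$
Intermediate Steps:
$M{\left(U \right)} = 676$
$x = -280$ ($x = \left(-28\right) 10 = -280$)
$f{\left(w \right)} = -280$
$X = - \frac{1}{280}$ ($X = \frac{1}{-280} = - \frac{1}{280} \approx -0.0035714$)
$X - \left(857034 - E - M{\left(-383 \right)}\right) = - \frac{1}{280} + \left(\left(676 + 94465\right) - 857034\right) = - \frac{1}{280} + \left(95141 - 857034\right) = - \frac{1}{280} - 761893 = - \frac{213330041}{280}$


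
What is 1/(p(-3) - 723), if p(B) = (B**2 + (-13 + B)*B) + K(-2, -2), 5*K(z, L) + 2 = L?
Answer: -5/3334 ≈ -0.0014997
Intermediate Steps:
K(z, L) = -2/5 + L/5
p(B) = -4/5 + B**2 + B*(-13 + B) (p(B) = (B**2 + (-13 + B)*B) + (-2/5 + (1/5)*(-2)) = (B**2 + B*(-13 + B)) + (-2/5 - 2/5) = (B**2 + B*(-13 + B)) - 4/5 = -4/5 + B**2 + B*(-13 + B))
1/(p(-3) - 723) = 1/((-4/5 - 13*(-3) + 2*(-3)**2) - 723) = 1/((-4/5 + 39 + 2*9) - 723) = 1/((-4/5 + 39 + 18) - 723) = 1/(281/5 - 723) = 1/(-3334/5) = -5/3334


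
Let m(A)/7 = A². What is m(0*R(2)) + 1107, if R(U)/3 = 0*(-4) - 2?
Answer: 1107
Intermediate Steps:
R(U) = -6 (R(U) = 3*(0*(-4) - 2) = 3*(0 - 2) = 3*(-2) = -6)
m(A) = 7*A²
m(0*R(2)) + 1107 = 7*(0*(-6))² + 1107 = 7*0² + 1107 = 7*0 + 1107 = 0 + 1107 = 1107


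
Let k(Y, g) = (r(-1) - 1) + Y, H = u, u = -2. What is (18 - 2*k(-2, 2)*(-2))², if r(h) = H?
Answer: 4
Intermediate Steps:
H = -2
r(h) = -2
k(Y, g) = -3 + Y (k(Y, g) = (-2 - 1) + Y = -3 + Y)
(18 - 2*k(-2, 2)*(-2))² = (18 - 2*(-3 - 2)*(-2))² = (18 - 2*(-5)*(-2))² = (18 + 10*(-2))² = (18 - 20)² = (-2)² = 4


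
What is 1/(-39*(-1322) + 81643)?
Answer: 1/133201 ≈ 7.5074e-6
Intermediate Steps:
1/(-39*(-1322) + 81643) = 1/(51558 + 81643) = 1/133201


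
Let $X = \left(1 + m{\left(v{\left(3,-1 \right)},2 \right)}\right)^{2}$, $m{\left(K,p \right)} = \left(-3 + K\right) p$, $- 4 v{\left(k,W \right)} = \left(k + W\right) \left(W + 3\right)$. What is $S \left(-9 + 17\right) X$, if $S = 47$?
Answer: $18424$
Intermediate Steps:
$v{\left(k,W \right)} = - \frac{\left(3 + W\right) \left(W + k\right)}{4}$ ($v{\left(k,W \right)} = - \frac{\left(k + W\right) \left(W + 3\right)}{4} = - \frac{\left(W + k\right) \left(3 + W\right)}{4} = - \frac{\left(3 + W\right) \left(W + k\right)}{4}$)
$m{\left(K,p \right)} = p \left(-3 + K\right)$
$X = 49$ ($X = \left(1 + 2 \left(-3 - \left(\frac{3}{2} - \frac{3}{4} + \frac{1}{4}\right)\right)\right)^{2} = \left(1 + 2 \left(-3 + \left(\frac{3}{4} - \frac{9}{4} - \frac{1}{4} + \frac{3}{4}\right)\right)\right)^{2} = \left(1 + 2 \left(-3 - 1\right)\right)^{2} = \left(1 + 2 \left(-4\right)\right)^{2} = \left(1 - 8\right)^{2} = \left(-7\right)^{2} = 49$)
$S \left(-9 + 17\right) X = 47 \left(-9 + 17\right) 49 = 47 \cdot 8 \cdot 49 = 376 \cdot 49 = 18424$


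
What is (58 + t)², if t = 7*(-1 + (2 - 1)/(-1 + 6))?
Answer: 68644/25 ≈ 2745.8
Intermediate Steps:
t = -28/5 (t = 7*(-1 + 1/5) = 7*(-1 + 1*(⅕)) = 7*(-1 + ⅕) = 7*(-⅘) = -28/5 ≈ -5.6000)
(58 + t)² = (58 - 28/5)² = (262/5)² = 68644/25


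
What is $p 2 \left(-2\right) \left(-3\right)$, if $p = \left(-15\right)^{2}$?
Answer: $2700$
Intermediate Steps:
$p = 225$
$p 2 \left(-2\right) \left(-3\right) = 225 \cdot 2 \left(-2\right) \left(-3\right) = 225 \left(\left(-4\right) \left(-3\right)\right) = 225 \cdot 12 = 2700$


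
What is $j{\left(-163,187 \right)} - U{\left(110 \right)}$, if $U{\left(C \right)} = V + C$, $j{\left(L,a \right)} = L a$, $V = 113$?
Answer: $-30704$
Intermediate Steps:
$U{\left(C \right)} = 113 + C$
$j{\left(-163,187 \right)} - U{\left(110 \right)} = \left(-163\right) 187 - \left(113 + 110\right) = -30481 - 223 = -30704$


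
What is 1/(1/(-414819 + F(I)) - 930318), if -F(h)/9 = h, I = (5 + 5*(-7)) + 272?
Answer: -416997/387939815047 ≈ -1.0749e-6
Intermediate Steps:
I = 242 (I = (5 - 35) + 272 = -30 + 272 = 242)
F(h) = -9*h
1/(1/(-414819 + F(I)) - 930318) = 1/(1/(-414819 - 9*242) - 930318) = 1/(1/(-414819 - 2178) - 930318) = 1/(1/(-416997) - 930318) = 1/(-1/416997 - 930318) = 1/(-387939815047/416997) = -416997/387939815047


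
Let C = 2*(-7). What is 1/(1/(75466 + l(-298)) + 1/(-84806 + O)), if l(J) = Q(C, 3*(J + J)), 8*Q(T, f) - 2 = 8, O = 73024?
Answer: -3556620558/254741 ≈ -13962.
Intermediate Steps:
C = -14
Q(T, f) = 5/4 (Q(T, f) = ¼ + (⅛)*8 = ¼ + 1 = 5/4)
l(J) = 5/4
1/(1/(75466 + l(-298)) + 1/(-84806 + O)) = 1/(1/(75466 + 5/4) + 1/(-84806 + 73024)) = 1/(1/(301869/4) + 1/(-11782)) = 1/(4/301869 - 1/11782) = 1/(-254741/3556620558) = -3556620558/254741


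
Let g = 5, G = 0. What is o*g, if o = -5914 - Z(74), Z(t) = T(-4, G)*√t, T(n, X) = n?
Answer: -29570 + 20*√74 ≈ -29398.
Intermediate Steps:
Z(t) = -4*√t
o = -5914 + 4*√74 (o = -5914 - (-4)*√74 = -5914 + 4*√74 ≈ -5879.6)
o*g = (-5914 + 4*√74)*5 = -29570 + 20*√74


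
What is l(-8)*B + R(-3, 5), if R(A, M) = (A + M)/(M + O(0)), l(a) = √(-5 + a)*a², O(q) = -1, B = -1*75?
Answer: ½ - 4800*I*√13 ≈ 0.5 - 17307.0*I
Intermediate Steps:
B = -75
l(a) = a²*√(-5 + a)
R(A, M) = (A + M)/(-1 + M) (R(A, M) = (A + M)/(M - 1) = (A + M)/(-1 + M))
l(-8)*B + R(-3, 5) = ((-8)²*√(-5 - 8))*(-75) + (-3 + 5)/(-1 + 5) = (64*√(-13))*(-75) + 2/4 = (64*(I*√13))*(-75) + (¼)*2 = (64*I*√13)*(-75) + ½ = -4800*I*√13 + ½ = ½ - 4800*I*√13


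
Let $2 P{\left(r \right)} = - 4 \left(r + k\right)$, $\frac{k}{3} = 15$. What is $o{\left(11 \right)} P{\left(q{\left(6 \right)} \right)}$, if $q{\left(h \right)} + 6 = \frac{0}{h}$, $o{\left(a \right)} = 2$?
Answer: $-156$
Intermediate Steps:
$k = 45$ ($k = 3 \cdot 15 = 45$)
$q{\left(h \right)} = -6$ ($q{\left(h \right)} = -6 + \frac{0}{h} = -6 + 0 = -6$)
$P{\left(r \right)} = -90 - 2 r$ ($P{\left(r \right)} = \frac{\left(-4\right) \left(r + 45\right)}{2} = \frac{\left(-4\right) \left(45 + r\right)}{2} = \frac{-180 - 4 r}{2} = -90 - 2 r$)
$o{\left(11 \right)} P{\left(q{\left(6 \right)} \right)} = 2 \left(-90 - -12\right) = 2 \left(-90 + 12\right) = 2 \left(-78\right) = -156$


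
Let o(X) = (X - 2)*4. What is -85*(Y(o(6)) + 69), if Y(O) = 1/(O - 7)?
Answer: -52870/9 ≈ -5874.4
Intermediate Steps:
o(X) = -8 + 4*X (o(X) = (-2 + X)*4 = -8 + 4*X)
Y(O) = 1/(-7 + O)
-85*(Y(o(6)) + 69) = -85*(1/(-7 + (-8 + 4*6)) + 69) = -85*(1/(-7 + (-8 + 24)) + 69) = -85*(1/(-7 + 16) + 69) = -85*(1/9 + 69) = -85*(⅑ + 69) = -85*622/9 = -1*52870/9 = -52870/9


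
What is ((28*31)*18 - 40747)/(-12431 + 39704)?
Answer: -25123/27273 ≈ -0.92117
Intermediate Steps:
((28*31)*18 - 40747)/(-12431 + 39704) = (868*18 - 40747)/27273 = (15624 - 40747)*(1/27273) = -25123*1/27273 = -25123/27273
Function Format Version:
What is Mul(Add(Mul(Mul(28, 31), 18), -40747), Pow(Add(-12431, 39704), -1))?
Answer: Rational(-25123, 27273) ≈ -0.92117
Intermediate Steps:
Mul(Add(Mul(Mul(28, 31), 18), -40747), Pow(Add(-12431, 39704), -1)) = Mul(Add(Mul(868, 18), -40747), Pow(27273, -1)) = Mul(Add(15624, -40747), Rational(1, 27273)) = Mul(-25123, Rational(1, 27273)) = Rational(-25123, 27273)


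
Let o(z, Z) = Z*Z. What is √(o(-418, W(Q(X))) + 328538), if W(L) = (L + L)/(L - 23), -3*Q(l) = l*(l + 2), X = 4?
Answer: 3*√35080586/31 ≈ 573.18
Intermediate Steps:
Q(l) = -l*(2 + l)/3 (Q(l) = -l*(l + 2)/3 = -l*(2 + l)/3)
W(L) = 2*L/(-23 + L) (W(L) = (2*L)/(-23 + L) = 2*L/(-23 + L))
o(z, Z) = Z²
√(o(-418, W(Q(X))) + 328538) = √((2*(-⅓*4*(2 + 4))/(-23 - ⅓*4*(2 + 4)))² + 328538) = √((2*(-⅓*4*6)/(-23 - ⅓*4*6))² + 328538) = √((2*(-8)/(-23 - 8))² + 328538) = √((2*(-8)/(-31))² + 328538) = √((2*(-8)*(-1/31))² + 328538) = √((16/31)² + 328538) = √(256/961 + 328538) = √(315725274/961) = 3*√35080586/31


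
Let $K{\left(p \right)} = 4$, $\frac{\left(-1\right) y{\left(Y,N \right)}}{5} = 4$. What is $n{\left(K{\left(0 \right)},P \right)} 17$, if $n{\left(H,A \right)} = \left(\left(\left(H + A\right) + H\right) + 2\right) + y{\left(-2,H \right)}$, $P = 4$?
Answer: $-102$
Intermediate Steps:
$y{\left(Y,N \right)} = -20$ ($y{\left(Y,N \right)} = \left(-5\right) 4 = -20$)
$n{\left(H,A \right)} = -18 + A + 2 H$ ($n{\left(H,A \right)} = \left(\left(\left(H + A\right) + H\right) + 2\right) - 20 = \left(\left(\left(A + H\right) + H\right) + 2\right) - 20 = \left(\left(A + 2 H\right) + 2\right) - 20 = \left(2 + A + 2 H\right) - 20 = -18 + A + 2 H$)
$n{\left(K{\left(0 \right)},P \right)} 17 = \left(-18 + 4 + 2 \cdot 4\right) 17 = \left(-18 + 4 + 8\right) 17 = \left(-6\right) 17 = -102$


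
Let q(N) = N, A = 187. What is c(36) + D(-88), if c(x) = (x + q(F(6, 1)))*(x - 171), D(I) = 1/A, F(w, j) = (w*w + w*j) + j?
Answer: -1994354/187 ≈ -10665.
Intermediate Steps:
F(w, j) = j + w**2 + j*w (F(w, j) = (w**2 + j*w) + j = j + w**2 + j*w)
D(I) = 1/187
c(x) = (-171 + x)*(43 + x) (c(x) = (x + (1 + 6**2 + 1*6))*(x - 171) = (x + (1 + 36 + 6))*(-171 + x) = (x + 43)*(-171 + x) = (43 + x)*(-171 + x) = (-171 + x)*(43 + x))
c(36) + D(-88) = (-7353 + 36**2 - 128*36) + 1/187 = (-7353 + 1296 - 4608) + 1/187 = -10665 + 1/187 = -1994354/187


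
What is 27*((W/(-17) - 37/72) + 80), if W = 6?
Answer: 290577/136 ≈ 2136.6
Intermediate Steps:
27*((W/(-17) - 37/72) + 80) = 27*((6/(-17) - 37/72) + 80) = 27*((6*(-1/17) - 37*1/72) + 80) = 27*((-6/17 - 37/72) + 80) = 27*(-1061/1224 + 80) = 27*(96859/1224) = 290577/136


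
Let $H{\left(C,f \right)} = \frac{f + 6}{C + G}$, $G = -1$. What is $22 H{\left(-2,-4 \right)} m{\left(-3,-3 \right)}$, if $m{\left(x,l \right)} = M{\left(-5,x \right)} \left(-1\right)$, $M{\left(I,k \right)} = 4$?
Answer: $\frac{176}{3} \approx 58.667$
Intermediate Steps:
$H{\left(C,f \right)} = \frac{6 + f}{-1 + C}$ ($H{\left(C,f \right)} = \frac{f + 6}{C - 1} = \frac{6 + f}{-1 + C}$)
$m{\left(x,l \right)} = -4$ ($m{\left(x,l \right)} = 4 \left(-1\right) = -4$)
$22 H{\left(-2,-4 \right)} m{\left(-3,-3 \right)} = 22 \frac{6 - 4}{-1 - 2} \left(-4\right) = 22 \frac{1}{-3} \cdot 2 \left(-4\right) = 22 \left(\left(- \frac{1}{3}\right) 2\right) \left(-4\right) = 22 \left(- \frac{2}{3}\right) \left(-4\right) = \left(- \frac{44}{3}\right) \left(-4\right) = \frac{176}{3}$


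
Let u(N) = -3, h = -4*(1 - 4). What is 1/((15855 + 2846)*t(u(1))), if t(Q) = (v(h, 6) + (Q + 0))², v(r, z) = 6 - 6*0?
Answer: 1/168309 ≈ 5.9415e-6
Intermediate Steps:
h = 12 (h = -4*(-3) = 12)
v(r, z) = 6 (v(r, z) = 6 - 1*0 = 6 + 0 = 6)
t(Q) = (6 + Q)² (t(Q) = (6 + (Q + 0))² = (6 + Q)²)
1/((15855 + 2846)*t(u(1))) = 1/((15855 + 2846)*((6 - 3)²)) = 1/(18701*(3²)) = (1/18701)/9 = (1/18701)*(⅑) = 1/168309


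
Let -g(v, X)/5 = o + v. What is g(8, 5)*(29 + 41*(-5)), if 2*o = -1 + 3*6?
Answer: 14520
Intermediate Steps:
o = 17/2 (o = (-1 + 3*6)/2 = (-1 + 18)/2 = (1/2)*17 = 17/2 ≈ 8.5000)
g(v, X) = -85/2 - 5*v (g(v, X) = -5*(17/2 + v) = -85/2 - 5*v)
g(8, 5)*(29 + 41*(-5)) = (-85/2 - 5*8)*(29 + 41*(-5)) = (-85/2 - 40)*(29 - 205) = -165/2*(-176) = 14520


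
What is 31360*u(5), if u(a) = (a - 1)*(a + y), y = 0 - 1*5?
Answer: 0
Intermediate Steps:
y = -5 (y = 0 - 5 = -5)
u(a) = (-1 + a)*(-5 + a) (u(a) = (a - 1)*(a - 5) = (-1 + a)*(-5 + a))
31360*u(5) = 31360*(5 + 5² - 6*5) = 31360*(5 + 25 - 30) = 31360*0 = 0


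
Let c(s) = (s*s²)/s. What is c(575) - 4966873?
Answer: -4636248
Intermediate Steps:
c(s) = s² (c(s) = s³/s = s²)
c(575) - 4966873 = 575² - 4966873 = 330625 - 4966873 = -4636248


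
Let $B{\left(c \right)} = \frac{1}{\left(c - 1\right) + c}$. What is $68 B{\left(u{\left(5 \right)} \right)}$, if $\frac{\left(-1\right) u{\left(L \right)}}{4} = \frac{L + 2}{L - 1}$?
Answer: $- \frac{68}{15} \approx -4.5333$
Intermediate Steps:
$u{\left(L \right)} = - \frac{4 \left(2 + L\right)}{-1 + L}$ ($u{\left(L \right)} = - 4 \frac{L + 2}{L - 1} = - 4 \frac{2 + L}{-1 + L} = - \frac{4 \left(2 + L\right)}{-1 + L}$)
$B{\left(c \right)} = \frac{1}{-1 + 2 c}$ ($B{\left(c \right)} = \frac{1}{\left(c - 1\right) + c} = \frac{1}{\left(-1 + c\right) + c} = \frac{1}{-1 + 2 c}$)
$68 B{\left(u{\left(5 \right)} \right)} = \frac{68}{-1 + 2 \frac{4 \left(-2 - 5\right)}{-1 + 5}} = \frac{68}{-1 + 2 \frac{4 \left(-2 - 5\right)}{4}} = \frac{68}{-1 + 2 \cdot 4 \cdot \frac{1}{4} \left(-7\right)} = \frac{68}{-1 + 2 \left(-7\right)} = \frac{68}{-1 - 14} = \frac{68}{-15} = 68 \left(- \frac{1}{15}\right) = - \frac{68}{15}$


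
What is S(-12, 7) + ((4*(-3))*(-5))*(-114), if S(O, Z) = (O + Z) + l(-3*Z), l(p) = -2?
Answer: -6847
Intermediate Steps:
S(O, Z) = -2 + O + Z (S(O, Z) = (O + Z) - 2 = -2 + O + Z)
S(-12, 7) + ((4*(-3))*(-5))*(-114) = (-2 - 12 + 7) + ((4*(-3))*(-5))*(-114) = -7 - 12*(-5)*(-114) = -7 + 60*(-114) = -7 - 6840 = -6847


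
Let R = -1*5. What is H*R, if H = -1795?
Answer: 8975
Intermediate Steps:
R = -5
H*R = -1795*(-5) = 8975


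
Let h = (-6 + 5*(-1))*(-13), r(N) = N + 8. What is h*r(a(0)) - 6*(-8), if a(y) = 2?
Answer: 1478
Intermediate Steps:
r(N) = 8 + N
h = 143 (h = (-6 - 5)*(-13) = -11*(-13) = 143)
h*r(a(0)) - 6*(-8) = 143*(8 + 2) - 6*(-8) = 143*10 + 48 = 1430 + 48 = 1478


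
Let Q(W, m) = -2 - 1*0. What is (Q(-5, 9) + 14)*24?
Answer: 288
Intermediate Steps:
Q(W, m) = -2 (Q(W, m) = -2 + 0 = -2)
(Q(-5, 9) + 14)*24 = (-2 + 14)*24 = 12*24 = 288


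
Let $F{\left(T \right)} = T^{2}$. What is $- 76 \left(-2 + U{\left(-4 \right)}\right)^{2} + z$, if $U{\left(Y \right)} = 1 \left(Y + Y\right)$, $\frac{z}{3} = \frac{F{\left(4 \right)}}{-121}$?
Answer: $- \frac{919648}{121} \approx -7600.4$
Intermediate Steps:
$z = - \frac{48}{121}$ ($z = 3 \frac{4^{2}}{-121} = 3 \cdot 16 \left(- \frac{1}{121}\right) = 3 \left(- \frac{16}{121}\right) = - \frac{48}{121} \approx -0.39669$)
$U{\left(Y \right)} = 2 Y$ ($U{\left(Y \right)} = 1 \cdot 2 Y = 2 Y$)
$- 76 \left(-2 + U{\left(-4 \right)}\right)^{2} + z = - 76 \left(-2 + 2 \left(-4\right)\right)^{2} - \frac{48}{121} = - 76 \left(-2 - 8\right)^{2} - \frac{48}{121} = - 76 \left(-10\right)^{2} - \frac{48}{121} = \left(-76\right) 100 - \frac{48}{121} = -7600 - \frac{48}{121} = - \frac{919648}{121}$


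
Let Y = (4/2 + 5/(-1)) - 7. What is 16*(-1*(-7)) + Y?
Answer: 102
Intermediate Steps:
Y = -10 (Y = (4*(½) + 5*(-1)) - 7 = (2 - 5) - 7 = -3 - 7 = -10)
16*(-1*(-7)) + Y = 16*(-1*(-7)) - 10 = 16*7 - 10 = 112 - 10 = 102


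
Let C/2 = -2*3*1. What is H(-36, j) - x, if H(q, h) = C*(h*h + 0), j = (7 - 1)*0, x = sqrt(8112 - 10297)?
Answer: -I*sqrt(2185) ≈ -46.744*I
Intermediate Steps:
x = I*sqrt(2185) (x = sqrt(-2185) = I*sqrt(2185) ≈ 46.744*I)
j = 0 (j = 6*0 = 0)
C = -12 (C = 2*(-2*3*1) = 2*(-6*1) = 2*(-6) = -12)
H(q, h) = -12*h**2 (H(q, h) = -12*(h*h + 0) = -12*(h**2 + 0) = -12*h**2)
H(-36, j) - x = -12*0**2 - I*sqrt(2185) = -12*0 - I*sqrt(2185) = 0 - I*sqrt(2185) = -I*sqrt(2185)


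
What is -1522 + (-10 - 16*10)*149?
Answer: -26852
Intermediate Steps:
-1522 + (-10 - 16*10)*149 = -1522 + (-10 - 160)*149 = -1522 - 170*149 = -1522 - 25330 = -26852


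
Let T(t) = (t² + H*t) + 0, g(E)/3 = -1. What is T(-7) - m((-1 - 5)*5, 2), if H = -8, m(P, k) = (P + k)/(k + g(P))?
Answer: 77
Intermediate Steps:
g(E) = -3 (g(E) = 3*(-1) = -3)
m(P, k) = (P + k)/(-3 + k) (m(P, k) = (P + k)/(k - 3) = (P + k)/(-3 + k))
T(t) = t² - 8*t (T(t) = (t² - 8*t) + 0 = t² - 8*t)
T(-7) - m((-1 - 5)*5, 2) = -7*(-8 - 7) - ((-1 - 5)*5 + 2)/(-3 + 2) = -7*(-15) - (-6*5 + 2)/(-1) = 105 - (-1)*(-30 + 2) = 105 - (-1)*(-28) = 105 - 1*28 = 105 - 28 = 77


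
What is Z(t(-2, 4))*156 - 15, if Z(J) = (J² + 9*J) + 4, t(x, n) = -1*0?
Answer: 609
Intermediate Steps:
t(x, n) = 0
Z(J) = 4 + J² + 9*J
Z(t(-2, 4))*156 - 15 = (4 + 0² + 9*0)*156 - 15 = (4 + 0 + 0)*156 - 15 = 4*156 - 15 = 624 - 15 = 609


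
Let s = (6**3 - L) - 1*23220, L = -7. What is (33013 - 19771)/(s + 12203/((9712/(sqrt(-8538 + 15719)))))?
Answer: -28723814689030656/49882752312880667 - 1569382727712*sqrt(7181)/49882752312880667 ≈ -0.57849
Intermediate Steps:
s = -22997 (s = (6**3 - 1*(-7)) - 1*23220 = (216 + 7) - 23220 = 223 - 23220 = -22997)
(33013 - 19771)/(s + 12203/((9712/(sqrt(-8538 + 15719))))) = (33013 - 19771)/(-22997 + 12203/((9712/(sqrt(-8538 + 15719))))) = 13242/(-22997 + 12203/((9712/(sqrt(7181))))) = 13242/(-22997 + 12203/((9712*(sqrt(7181)/7181)))) = 13242/(-22997 + 12203/((9712*sqrt(7181)/7181))) = 13242/(-22997 + 12203*(sqrt(7181)/9712)) = 13242/(-22997 + 12203*sqrt(7181)/9712)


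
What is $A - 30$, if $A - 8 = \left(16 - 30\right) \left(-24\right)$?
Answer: $314$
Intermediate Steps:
$A = 344$ ($A = 8 + \left(16 - 30\right) \left(-24\right) = 8 - -336 = 8 + 336 = 344$)
$A - 30 = 344 - 30 = 314$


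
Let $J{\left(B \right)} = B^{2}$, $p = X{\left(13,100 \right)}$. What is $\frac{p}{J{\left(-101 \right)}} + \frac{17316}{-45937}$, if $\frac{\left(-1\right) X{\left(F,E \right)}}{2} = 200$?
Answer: $- \frac{195015316}{468603337} \approx -0.41616$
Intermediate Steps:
$X{\left(F,E \right)} = -400$ ($X{\left(F,E \right)} = \left(-2\right) 200 = -400$)
$p = -400$
$\frac{p}{J{\left(-101 \right)}} + \frac{17316}{-45937} = - \frac{400}{\left(-101\right)^{2}} + \frac{17316}{-45937} = - \frac{400}{10201} + 17316 \left(- \frac{1}{45937}\right) = \left(-400\right) \frac{1}{10201} - \frac{17316}{45937} = - \frac{400}{10201} - \frac{17316}{45937} = - \frac{195015316}{468603337}$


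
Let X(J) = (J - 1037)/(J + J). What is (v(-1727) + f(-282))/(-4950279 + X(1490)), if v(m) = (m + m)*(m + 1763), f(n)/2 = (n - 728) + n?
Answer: 378245440/14751830967 ≈ 0.025641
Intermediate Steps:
f(n) = -1456 + 4*n (f(n) = 2*((n - 728) + n) = 2*((-728 + n) + n) = 2*(-728 + 2*n) = -1456 + 4*n)
v(m) = 2*m*(1763 + m) (v(m) = (2*m)*(1763 + m) = 2*m*(1763 + m))
X(J) = (-1037 + J)/(2*J) (X(J) = (-1037 + J)/((2*J)) = (-1037 + J)*(1/(2*J)) = (-1037 + J)/(2*J))
(v(-1727) + f(-282))/(-4950279 + X(1490)) = (2*(-1727)*(1763 - 1727) + (-1456 + 4*(-282)))/(-4950279 + (½)*(-1037 + 1490)/1490) = (2*(-1727)*36 + (-1456 - 1128))/(-4950279 + (½)*(1/1490)*453) = (-124344 - 2584)/(-4950279 + 453/2980) = -126928/(-14751830967/2980) = -126928*(-2980/14751830967) = 378245440/14751830967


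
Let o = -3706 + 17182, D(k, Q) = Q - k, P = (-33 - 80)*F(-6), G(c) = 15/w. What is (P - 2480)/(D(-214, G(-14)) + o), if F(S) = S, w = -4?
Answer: -7208/54745 ≈ -0.13166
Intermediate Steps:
G(c) = -15/4 (G(c) = 15/(-4) = 15*(-¼) = -15/4)
P = 678 (P = (-33 - 80)*(-6) = -113*(-6) = 678)
o = 13476
(P - 2480)/(D(-214, G(-14)) + o) = (678 - 2480)/((-15/4 - 1*(-214)) + 13476) = -1802/((-15/4 + 214) + 13476) = -1802/(841/4 + 13476) = -1802/54745/4 = -1802*4/54745 = -7208/54745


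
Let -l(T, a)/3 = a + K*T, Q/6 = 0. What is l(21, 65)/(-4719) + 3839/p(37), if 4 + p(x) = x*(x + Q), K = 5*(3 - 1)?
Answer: 44854/15015 ≈ 2.9873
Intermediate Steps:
K = 10 (K = 5*2 = 10)
Q = 0 (Q = 6*0 = 0)
p(x) = -4 + x² (p(x) = -4 + x*(x + 0) = -4 + x*x = -4 + x²)
l(T, a) = -30*T - 3*a (l(T, a) = -3*(a + 10*T) = -30*T - 3*a)
l(21, 65)/(-4719) + 3839/p(37) = (-30*21 - 3*65)/(-4719) + 3839/(-4 + 37²) = (-630 - 195)*(-1/4719) + 3839/(-4 + 1369) = -825*(-1/4719) + 3839/1365 = 25/143 + 3839*(1/1365) = 25/143 + 3839/1365 = 44854/15015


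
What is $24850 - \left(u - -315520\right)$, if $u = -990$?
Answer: $-289680$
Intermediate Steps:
$24850 - \left(u - -315520\right) = 24850 - \left(-990 - -315520\right) = 24850 - \left(-990 + 315520\right) = 24850 - 314530 = -289680$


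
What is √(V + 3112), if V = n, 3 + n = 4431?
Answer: 2*√1885 ≈ 86.833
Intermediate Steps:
n = 4428 (n = -3 + 4431 = 4428)
V = 4428
√(V + 3112) = √(4428 + 3112) = √7540 = 2*√1885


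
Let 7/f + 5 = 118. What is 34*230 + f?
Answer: 883667/113 ≈ 7820.1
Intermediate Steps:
f = 7/113 (f = 7/(-5 + 118) = 7/113 ≈ 0.061947)
34*230 + f = 34*230 + 7/113 = 7820 + 7/113 = 883667/113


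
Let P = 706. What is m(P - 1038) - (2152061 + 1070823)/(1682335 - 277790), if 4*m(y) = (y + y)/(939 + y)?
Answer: -2189445058/852558815 ≈ -2.5681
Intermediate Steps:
m(y) = y/(2*(939 + y)) (m(y) = ((y + y)/(939 + y))/4 = ((2*y)/(939 + y))/4 = (2*y/(939 + y))/4 = y/(2*(939 + y)))
m(P - 1038) - (2152061 + 1070823)/(1682335 - 277790) = (706 - 1038)/(2*(939 + (706 - 1038))) - (2152061 + 1070823)/(1682335 - 277790) = (½)*(-332)/(939 - 332) - 3222884/1404545 = (½)*(-332)/607 - 3222884/1404545 = (½)*(-332)*(1/607) - 1*3222884/1404545 = -166/607 - 3222884/1404545 = -2189445058/852558815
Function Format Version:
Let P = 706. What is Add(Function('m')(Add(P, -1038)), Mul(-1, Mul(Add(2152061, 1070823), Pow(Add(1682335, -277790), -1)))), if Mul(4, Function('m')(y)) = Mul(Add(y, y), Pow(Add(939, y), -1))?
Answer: Rational(-2189445058, 852558815) ≈ -2.5681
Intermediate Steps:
Function('m')(y) = Mul(Rational(1, 2), y, Pow(Add(939, y), -1)) (Function('m')(y) = Mul(Rational(1, 4), Mul(Add(y, y), Pow(Add(939, y), -1))) = Mul(Rational(1, 4), Mul(Mul(2, y), Pow(Add(939, y), -1))) = Mul(Rational(1, 4), Mul(2, y, Pow(Add(939, y), -1))) = Mul(Rational(1, 2), y, Pow(Add(939, y), -1)))
Add(Function('m')(Add(P, -1038)), Mul(-1, Mul(Add(2152061, 1070823), Pow(Add(1682335, -277790), -1)))) = Add(Mul(Rational(1, 2), Add(706, -1038), Pow(Add(939, Add(706, -1038)), -1)), Mul(-1, Mul(Add(2152061, 1070823), Pow(Add(1682335, -277790), -1)))) = Add(Mul(Rational(1, 2), -332, Pow(Add(939, -332), -1)), Mul(-1, Mul(3222884, Pow(1404545, -1)))) = Add(Mul(Rational(1, 2), -332, Pow(607, -1)), Mul(-1, Mul(3222884, Rational(1, 1404545)))) = Add(Mul(Rational(1, 2), -332, Rational(1, 607)), Mul(-1, Rational(3222884, 1404545))) = Add(Rational(-166, 607), Rational(-3222884, 1404545)) = Rational(-2189445058, 852558815)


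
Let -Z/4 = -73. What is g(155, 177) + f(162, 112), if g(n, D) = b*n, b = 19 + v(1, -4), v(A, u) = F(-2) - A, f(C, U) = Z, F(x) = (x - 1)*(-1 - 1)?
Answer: 4012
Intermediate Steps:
Z = 292 (Z = -4*(-73) = 292)
F(x) = 2 - 2*x (F(x) = (-1 + x)*(-2) = 2 - 2*x)
f(C, U) = 292
v(A, u) = 6 - A (v(A, u) = (2 - 2*(-2)) - A = (2 + 4) - A = 6 - A)
b = 24 (b = 19 + (6 - 1*1) = 19 + (6 - 1) = 19 + 5 = 24)
g(n, D) = 24*n
g(155, 177) + f(162, 112) = 24*155 + 292 = 3720 + 292 = 4012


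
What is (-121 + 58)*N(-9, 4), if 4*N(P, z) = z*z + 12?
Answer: -441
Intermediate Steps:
N(P, z) = 3 + z²/4 (N(P, z) = (z*z + 12)/4 = (z² + 12)/4 = (12 + z²)/4 = 3 + z²/4)
(-121 + 58)*N(-9, 4) = (-121 + 58)*(3 + (¼)*4²) = -63*(3 + (¼)*16) = -63*(3 + 4) = -63*7 = -441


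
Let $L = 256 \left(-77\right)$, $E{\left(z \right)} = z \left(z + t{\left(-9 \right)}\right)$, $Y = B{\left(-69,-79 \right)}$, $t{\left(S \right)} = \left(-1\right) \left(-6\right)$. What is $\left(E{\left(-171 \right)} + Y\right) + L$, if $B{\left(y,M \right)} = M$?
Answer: $8424$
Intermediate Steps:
$t{\left(S \right)} = 6$
$Y = -79$
$E{\left(z \right)} = z \left(6 + z\right)$ ($E{\left(z \right)} = z \left(z + 6\right) = z \left(6 + z\right)$)
$L = -19712$
$\left(E{\left(-171 \right)} + Y\right) + L = \left(- 171 \left(6 - 171\right) - 79\right) - 19712 = \left(\left(-171\right) \left(-165\right) - 79\right) - 19712 = \left(28215 - 79\right) - 19712 = 28136 - 19712 = 8424$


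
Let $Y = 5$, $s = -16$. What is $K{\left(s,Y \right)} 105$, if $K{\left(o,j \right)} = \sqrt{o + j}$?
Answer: $105 i \sqrt{11} \approx 348.25 i$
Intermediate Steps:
$K{\left(o,j \right)} = \sqrt{j + o}$
$K{\left(s,Y \right)} 105 = \sqrt{5 - 16} \cdot 105 = \sqrt{-11} \cdot 105 = i \sqrt{11} \cdot 105 = 105 i \sqrt{11}$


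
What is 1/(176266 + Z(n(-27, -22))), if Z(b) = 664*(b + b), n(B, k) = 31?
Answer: 1/217434 ≈ 4.5991e-6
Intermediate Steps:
Z(b) = 1328*b (Z(b) = 664*(2*b) = 1328*b)
1/(176266 + Z(n(-27, -22))) = 1/(176266 + 1328*31) = 1/(176266 + 41168) = 1/217434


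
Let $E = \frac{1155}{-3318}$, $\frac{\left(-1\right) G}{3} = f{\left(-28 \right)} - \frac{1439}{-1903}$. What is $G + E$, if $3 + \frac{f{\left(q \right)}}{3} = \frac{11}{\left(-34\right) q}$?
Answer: $\frac{3474885409}{143120824} \approx 24.279$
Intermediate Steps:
$f{\left(q \right)} = -9 - \frac{33}{34 q}$ ($f{\left(q \right)} = -9 + 3 \frac{11}{\left(-34\right) q} = -9 + 3 \cdot 11 \left(- \frac{1}{34 q}\right) = -9 + 3 \left(- \frac{11}{34 q}\right) = -9 - \frac{33}{34 q}$)
$G = \frac{44616531}{1811656}$ ($G = - 3 \left(\left(-9 - \frac{33}{34 \left(-28\right)}\right) - \frac{1439}{-1903}\right) = - 3 \left(\left(-9 - - \frac{33}{952}\right) - - \frac{1439}{1903}\right) = - 3 \left(\left(-9 + \frac{33}{952}\right) + \frac{1439}{1903}\right) = - 3 \left(- \frac{8535}{952} + \frac{1439}{1903}\right) = \left(-3\right) \left(- \frac{14872177}{1811656}\right) = \frac{44616531}{1811656} \approx 24.627$)
$E = - \frac{55}{158}$ ($E = 1155 \left(- \frac{1}{3318}\right) = - \frac{55}{158} \approx -0.3481$)
$G + E = \frac{44616531}{1811656} - \frac{55}{158} = \frac{3474885409}{143120824}$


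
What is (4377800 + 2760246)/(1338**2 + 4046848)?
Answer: 3569023/2918546 ≈ 1.2229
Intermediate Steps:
(4377800 + 2760246)/(1338**2 + 4046848) = 7138046/(1790244 + 4046848) = 7138046/5837092 = 7138046*(1/5837092) = 3569023/2918546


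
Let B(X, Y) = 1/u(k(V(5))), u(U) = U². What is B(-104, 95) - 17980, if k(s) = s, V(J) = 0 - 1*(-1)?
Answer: -17979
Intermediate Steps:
V(J) = 1 (V(J) = 0 + 1 = 1)
B(X, Y) = 1 (B(X, Y) = 1/(1²) = 1/1 = 1)
B(-104, 95) - 17980 = 1 - 17980 = -17979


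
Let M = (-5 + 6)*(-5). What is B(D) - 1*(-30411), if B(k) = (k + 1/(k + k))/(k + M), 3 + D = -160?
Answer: 555200929/18256 ≈ 30412.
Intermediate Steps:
D = -163 (D = -3 - 160 = -163)
M = -5 (M = 1*(-5) = -5)
B(k) = (k + 1/(2*k))/(-5 + k) (B(k) = (k + 1/(k + k))/(k - 5) = (k + 1/(2*k))/(-5 + k))
B(D) - 1*(-30411) = (1/2 + (-163)**2)/((-163)*(-5 - 163)) - 1*(-30411) = -1/163*(1/2 + 26569)/(-168) + 30411 = -1/163*(-1/168)*53139/2 + 30411 = 17713/18256 + 30411 = 555200929/18256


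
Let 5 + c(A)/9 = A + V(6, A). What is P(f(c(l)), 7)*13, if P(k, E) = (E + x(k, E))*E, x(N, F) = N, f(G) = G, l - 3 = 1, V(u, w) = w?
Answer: 3094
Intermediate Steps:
l = 4 (l = 3 + 1 = 4)
c(A) = -45 + 18*A (c(A) = -45 + 9*(A + A) = -45 + 9*(2*A) = -45 + 18*A)
P(k, E) = E*(E + k) (P(k, E) = (E + k)*E = E*(E + k))
P(f(c(l)), 7)*13 = (7*(7 + (-45 + 18*4)))*13 = (7*(7 + (-45 + 72)))*13 = (7*(7 + 27))*13 = (7*34)*13 = 238*13 = 3094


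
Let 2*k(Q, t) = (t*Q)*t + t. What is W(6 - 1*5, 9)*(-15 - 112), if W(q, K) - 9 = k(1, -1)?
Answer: -1143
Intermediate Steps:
k(Q, t) = t/2 + Q*t²/2 (k(Q, t) = ((t*Q)*t + t)/2 = ((Q*t)*t + t)/2 = (Q*t² + t)/2 = (t + Q*t²)/2 = t/2 + Q*t²/2)
W(q, K) = 9 (W(q, K) = 9 + (½)*(-1)*(1 + 1*(-1)) = 9 + (½)*(-1)*(1 - 1) = 9 + (½)*(-1)*0 = 9 + 0 = 9)
W(6 - 1*5, 9)*(-15 - 112) = 9*(-15 - 112) = 9*(-127) = -1143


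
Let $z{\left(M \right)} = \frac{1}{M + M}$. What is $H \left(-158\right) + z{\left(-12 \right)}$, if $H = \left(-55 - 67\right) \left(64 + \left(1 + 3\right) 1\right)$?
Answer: $\frac{31458431}{24} \approx 1.3108 \cdot 10^{6}$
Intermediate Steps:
$H = -8296$ ($H = - 122 \left(64 + 4 \cdot 1\right) = - 122 \left(64 + 4\right) = \left(-122\right) 68 = -8296$)
$z{\left(M \right)} = \frac{1}{2 M}$
$H \left(-158\right) + z{\left(-12 \right)} = \left(-8296\right) \left(-158\right) + \frac{1}{2 \left(-12\right)} = 1310768 + \frac{1}{2} \left(- \frac{1}{12}\right) = 1310768 - \frac{1}{24} = \frac{31458431}{24}$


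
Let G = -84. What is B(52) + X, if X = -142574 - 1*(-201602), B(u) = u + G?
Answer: 58996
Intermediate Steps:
B(u) = -84 + u (B(u) = u - 84 = -84 + u)
X = 59028 (X = -142574 + 201602 = 59028)
B(52) + X = (-84 + 52) + 59028 = -32 + 59028 = 58996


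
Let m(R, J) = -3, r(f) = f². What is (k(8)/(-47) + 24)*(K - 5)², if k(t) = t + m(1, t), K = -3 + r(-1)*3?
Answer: 28075/47 ≈ 597.34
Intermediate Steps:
K = 0 (K = -3 + (-1)²*3 = -3 + 1*3 = -3 + 3 = 0)
k(t) = -3 + t (k(t) = t - 3 = -3 + t)
(k(8)/(-47) + 24)*(K - 5)² = ((-3 + 8)/(-47) + 24)*(0 - 5)² = (5*(-1/47) + 24)*(-5)² = (-5/47 + 24)*25 = (1123/47)*25 = 28075/47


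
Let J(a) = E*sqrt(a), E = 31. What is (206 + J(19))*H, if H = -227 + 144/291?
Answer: -4526026/97 - 681101*sqrt(19)/97 ≈ -77267.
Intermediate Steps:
H = -21971/97 (H = -227 + 144*(1/291) = -227 + 48/97 = -21971/97 ≈ -226.51)
J(a) = 31*sqrt(a)
(206 + J(19))*H = (206 + 31*sqrt(19))*(-21971/97) = -4526026/97 - 681101*sqrt(19)/97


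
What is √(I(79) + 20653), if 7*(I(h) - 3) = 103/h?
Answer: √6316847663/553 ≈ 143.72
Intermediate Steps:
I(h) = 3 + 103/(7*h) (I(h) = 3 + (103/h)/7 = 3 + 103/(7*h))
√(I(79) + 20653) = √((3 + (103/7)/79) + 20653) = √((3 + (103/7)*(1/79)) + 20653) = √((3 + 103/553) + 20653) = √(1762/553 + 20653) = √(11422871/553) = √6316847663/553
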